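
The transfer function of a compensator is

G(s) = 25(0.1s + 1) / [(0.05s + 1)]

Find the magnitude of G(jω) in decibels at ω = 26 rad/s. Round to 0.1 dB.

At ω = 26 rad/s:
zero (1 + j26·0.1) = 1 + j2.6 → |·| ≈ 2.7857, ∠ ≈ 68.96°
pole (1 + j26·0.05) = 1 + j1.3 → |·| ≈ 1.6401, ∠ ≈ 52.43°
|G| = 25 · 2.7857 / (1.6401) ≈ 42.462
Gain = 20 log₁₀(42.462) ≈ 32.56 dB

32.6 dB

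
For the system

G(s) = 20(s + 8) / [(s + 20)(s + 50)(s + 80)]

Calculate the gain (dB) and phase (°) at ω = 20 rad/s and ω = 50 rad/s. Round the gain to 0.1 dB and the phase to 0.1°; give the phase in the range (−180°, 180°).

ω = 20: -49.3 dB, -12.6°; ω = 50: -51.0 dB, -64.3°

At s = jω = j20:
zero (s+8): 8 + j20 → |·| = √(8²+20²) = √464 ≈ 21.541, ∠ = arctan(20/8) ≈ 68.20°
pole (s+20): 20 + j20 → |·| = √(20²+20²) = √800 ≈ 28.284, ∠ = arctan(20/20) ≈ 45.00°
pole (s+50): 50 + j20 → |·| = √(50²+20²) = √2900 ≈ 53.852, ∠ = arctan(20/50) ≈ 21.80°
pole (s+80): 80 + j20 → |·| = √(80²+20²) = √6800 ≈ 82.462, ∠ = arctan(20/80) ≈ 14.04°
|G| = 20 · 21.541 / 1.256e+05 ≈ 0.0034301
Gain = 20 log₁₀(0.0034301) ≈ -49.29 dB
∠G = 68.20° − 80.84° = -12.64°

At s = jω = j50:
zero (s+8): 8 + j50 → |·| = √(8²+50²) = √2564 ≈ 50.636, ∠ = arctan(50/8) ≈ 80.91°
pole (s+20): 20 + j50 → |·| = √(20²+50²) = √2900 ≈ 53.852, ∠ = arctan(50/20) ≈ 68.20°
pole (s+50): 50 + j50 → |·| = √(50²+50²) = √5000 ≈ 70.711, ∠ = arctan(50/50) ≈ 45.00°
pole (s+80): 80 + j50 → |·| = √(80²+50²) = √8900 ≈ 94.34, ∠ = arctan(50/80) ≈ 32.01°
|G| = 20 · 50.636 / 3.5924e+05 ≈ 0.0028191
Gain = 20 log₁₀(0.0028191) ≈ -51.00 dB
∠G = 80.91° − 145.21° = -64.30°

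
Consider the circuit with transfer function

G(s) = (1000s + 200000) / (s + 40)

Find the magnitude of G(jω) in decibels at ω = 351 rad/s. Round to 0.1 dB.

Substitute s = j351:
Numerator: 1000(j351) + 200000 = 200000 + j351000
Denominator: (j351) + 40 = 40 + j351
|N| = √(200000² + 351000²) ≈ 4.0398e+05, ∠N ≈ 60.33°
|D| = √(40² + 351²) ≈ 353.27, ∠D ≈ 83.50°
|G| = 4.0398e+05 / 353.27 ≈ 1143.5
Gain = 20 log₁₀(1143.5) ≈ 61.16 dB

61.2 dB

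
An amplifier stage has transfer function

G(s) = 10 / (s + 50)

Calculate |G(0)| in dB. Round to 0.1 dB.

G(0) = 10 / (50) = 0.2
20 log₁₀(0.2) ≈ -13.98 dB

-14.0 dB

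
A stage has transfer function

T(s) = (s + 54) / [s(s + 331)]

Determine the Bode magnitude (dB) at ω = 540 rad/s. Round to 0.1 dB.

-56.0 dB

At s = jω = j540:
zero (s+54): 54 + j540 → |·| = √(54²+540²) = √294516 ≈ 542.69, ∠ = arctan(540/54) ≈ 84.29°
pole (s+331): 331 + j540 → |·| = √(331²+540²) = √401161 ≈ 633.37, ∠ = arctan(540/331) ≈ 58.49°
pole at origin: |s| = 540, ∠ = 90.00° (in denominator)
|T| = 1 · 542.69 / 3.4202e+05 ≈ 0.0015867
Gain = 20 log₁₀(0.0015867) ≈ -55.99 dB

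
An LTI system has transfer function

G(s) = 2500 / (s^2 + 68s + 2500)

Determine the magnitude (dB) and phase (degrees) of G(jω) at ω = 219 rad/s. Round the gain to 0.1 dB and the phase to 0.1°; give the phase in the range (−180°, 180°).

At s = jω = j219:
quadratic: (j219)² + 68·j219 + 2500 = -45461 + j14892 → |·| ≈ 47838, ∠ ≈ 161.86°
|G| = 2500 / 47838 ≈ 0.05226
Gain = 20 log₁₀(0.05226) ≈ -25.64 dB
∠G = 0.00° − 161.86° = -161.86°

-25.6 dB, -161.9°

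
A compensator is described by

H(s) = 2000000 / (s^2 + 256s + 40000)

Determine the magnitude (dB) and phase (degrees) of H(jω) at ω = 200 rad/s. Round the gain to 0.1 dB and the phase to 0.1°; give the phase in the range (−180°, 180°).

31.8 dB, -90.0°

At s = jω = j200:
quadratic: (j200)² + 256·j200 + 40000 = 0 + j51200 → |·| ≈ 51200, ∠ ≈ 90.00°
|H| = 2000000 / 51200 ≈ 39.062
Gain = 20 log₁₀(39.062) ≈ 31.84 dB
∠H = 0.00° − 90.00° = -90.00°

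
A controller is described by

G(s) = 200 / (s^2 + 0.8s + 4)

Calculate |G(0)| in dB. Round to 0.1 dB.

34.0 dB

G(0) = 200 / 4 = 50
20 log₁₀(50) ≈ 33.98 dB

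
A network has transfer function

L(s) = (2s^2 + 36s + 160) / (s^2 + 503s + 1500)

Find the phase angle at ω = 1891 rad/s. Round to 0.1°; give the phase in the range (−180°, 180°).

14.4°

Substitute s = j1891:
Numerator: 2(j1891)^2 + 36(j1891) + 160 = -7151602 + j68076
Denominator: (j1891)^2 + 503(j1891) + 1500 = -3574381 + j951173
|N| = √(7151602² + 68076²) ≈ 7.1519e+06, ∠N ≈ 179.45°
|D| = √(3574381² + 951173²) ≈ 3.6988e+06, ∠D ≈ 165.10°
∠L = 179.45° − 165.10° = 14.35°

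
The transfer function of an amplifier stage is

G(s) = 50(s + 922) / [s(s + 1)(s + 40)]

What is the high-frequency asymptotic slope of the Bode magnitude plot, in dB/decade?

Each pole contributes −20 dB/decade at high frequency; each zero contributes +20 dB/decade.
Net: 1 zero(s) − 3 pole(s) → -40 dB/decade.

-40 dB/decade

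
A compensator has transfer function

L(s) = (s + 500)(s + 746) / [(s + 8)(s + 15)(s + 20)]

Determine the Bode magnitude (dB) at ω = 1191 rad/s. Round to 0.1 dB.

-59.4 dB

At s = jω = j1191:
zero (s+500): 500 + j1191 → |·| = √(500²+1191²) = √1668481 ≈ 1291.7, ∠ = arctan(1191/500) ≈ 67.23°
zero (s+746): 746 + j1191 → |·| = √(746²+1191²) = √1974997 ≈ 1405.3, ∠ = arctan(1191/746) ≈ 57.94°
pole (s+8): 8 + j1191 → |·| = √(8²+1191²) = √1418545 ≈ 1191, ∠ = arctan(1191/8) ≈ 89.62°
pole (s+15): 15 + j1191 → |·| = √(15²+1191²) = √1418706 ≈ 1191.1, ∠ = arctan(1191/15) ≈ 89.28°
pole (s+20): 20 + j1191 → |·| = √(20²+1191²) = √1418881 ≈ 1191.2, ∠ = arctan(1191/20) ≈ 89.04°
|L| = 1 · 1.8152e+06 / 1.6898e+09 ≈ 0.0010742
Gain = 20 log₁₀(0.0010742) ≈ -59.38 dB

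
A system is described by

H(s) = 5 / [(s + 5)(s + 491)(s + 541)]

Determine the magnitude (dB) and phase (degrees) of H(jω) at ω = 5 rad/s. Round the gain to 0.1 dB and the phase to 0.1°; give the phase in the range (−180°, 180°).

-111.5 dB, -46.1°

At s = jω = j5:
pole (s+5): 5 + j5 → |·| = √(5²+5²) = √50 ≈ 7.0711, ∠ = arctan(5/5) ≈ 45.00°
pole (s+491): 491 + j5 → |·| = √(491²+5²) = √241106 ≈ 491.03, ∠ = arctan(5/491) ≈ 0.58°
pole (s+541): 541 + j5 → |·| = √(541²+5²) = √292706 ≈ 541.02, ∠ = arctan(5/541) ≈ 0.53°
|H| = 5 / 1.8785e+06 ≈ 2.6617e-06
Gain = 20 log₁₀(2.6617e-06) ≈ -111.50 dB
∠H = 0.00° − 46.11° = -46.11°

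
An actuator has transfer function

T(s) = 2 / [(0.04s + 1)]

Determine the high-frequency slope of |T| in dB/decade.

-20 dB/decade

Each pole contributes −20 dB/decade at high frequency; each zero contributes +20 dB/decade.
Net: 0 zero(s) − 1 pole(s) → -20 dB/decade.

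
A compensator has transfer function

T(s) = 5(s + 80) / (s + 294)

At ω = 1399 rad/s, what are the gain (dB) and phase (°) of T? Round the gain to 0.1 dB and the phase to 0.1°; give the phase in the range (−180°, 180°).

13.8 dB, 8.6°

At s = jω = j1399:
zero (s+80): 80 + j1399 → |·| = √(80²+1399²) = √1963601 ≈ 1401.3, ∠ = arctan(1399/80) ≈ 86.73°
pole (s+294): 294 + j1399 → |·| = √(294²+1399²) = √2043637 ≈ 1429.6, ∠ = arctan(1399/294) ≈ 78.13°
|T| = 5 · 1401.3 / 1429.6 ≈ 4.901
Gain = 20 log₁₀(4.901) ≈ 13.81 dB
∠T = 86.73° − 78.13° = 8.60°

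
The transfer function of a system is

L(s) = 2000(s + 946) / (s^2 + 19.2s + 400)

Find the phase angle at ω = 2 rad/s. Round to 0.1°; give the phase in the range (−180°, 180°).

At s = jω = j2:
zero (s+946): 946 + j2 → |·| = √(946²+2²) = √894920 ≈ 946, ∠ = arctan(2/946) ≈ 0.12°
quadratic: (j2)² + 19.2·j2 + 400 = 396 + j38.4 → |·| ≈ 397.86, ∠ ≈ 5.54°
∠L = 0.12° − 5.54° = -5.42°

-5.4°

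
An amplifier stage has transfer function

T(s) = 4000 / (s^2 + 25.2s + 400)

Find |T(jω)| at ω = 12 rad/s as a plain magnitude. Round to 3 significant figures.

At s = jω = j12:
quadratic: (j12)² + 25.2·j12 + 400 = 256 + j302.4 → |·| ≈ 396.21, ∠ ≈ 49.75°
|T| = 4000 / 396.21 ≈ 10.096

10.1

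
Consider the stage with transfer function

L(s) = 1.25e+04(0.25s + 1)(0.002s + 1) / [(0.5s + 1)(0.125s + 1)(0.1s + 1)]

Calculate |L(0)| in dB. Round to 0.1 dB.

81.9 dB

L(0) = 1.25e+04 · 1 / 1 = 12500
20 log₁₀(12500) ≈ 81.94 dB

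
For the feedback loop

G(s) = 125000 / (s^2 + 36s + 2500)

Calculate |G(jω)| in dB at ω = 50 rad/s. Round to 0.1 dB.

At s = jω = j50:
quadratic: (j50)² + 36·j50 + 2500 = 0 + j1800 → |·| ≈ 1800, ∠ ≈ 90.00°
|G| = 125000 / 1800 ≈ 69.444
Gain = 20 log₁₀(69.444) ≈ 36.83 dB

36.8 dB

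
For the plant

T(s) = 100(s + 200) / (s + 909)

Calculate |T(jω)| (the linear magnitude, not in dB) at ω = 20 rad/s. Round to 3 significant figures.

22.1

At s = jω = j20:
zero (s+200): 200 + j20 → |·| = √(200²+20²) = √40400 ≈ 201, ∠ = arctan(20/200) ≈ 5.71°
pole (s+909): 909 + j20 → |·| = √(909²+20²) = √826681 ≈ 909.22, ∠ = arctan(20/909) ≈ 1.26°
|T| = 100 · 201 / 909.22 ≈ 22.107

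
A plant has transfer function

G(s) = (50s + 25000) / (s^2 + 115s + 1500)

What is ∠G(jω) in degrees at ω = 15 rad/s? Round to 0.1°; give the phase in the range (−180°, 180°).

-51.8°

Substitute s = j15:
Numerator: 50(j15) + 25000 = 25000 + j750
Denominator: (j15)^2 + 115(j15) + 1500 = 1275 + j1725
|N| = √(25000² + 750²) ≈ 25011, ∠N ≈ 1.72°
|D| = √(1275² + 1725²) ≈ 2145.1, ∠D ≈ 53.53°
∠G = 1.72° − 53.53° = -51.81°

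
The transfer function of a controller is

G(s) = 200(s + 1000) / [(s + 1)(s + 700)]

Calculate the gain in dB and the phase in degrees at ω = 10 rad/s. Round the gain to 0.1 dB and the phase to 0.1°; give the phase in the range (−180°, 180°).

29.1 dB, -84.5°

At s = jω = j10:
zero (s+1000): 1000 + j10 → |·| = √(1000²+10²) = √1000100 ≈ 1000, ∠ = arctan(10/1000) ≈ 0.57°
pole (s+1): 1 + j10 → |·| = √(1²+10²) = √101 ≈ 10.05, ∠ = arctan(10/1) ≈ 84.29°
pole (s+700): 700 + j10 → |·| = √(700²+10²) = √490100 ≈ 700.07, ∠ = arctan(10/700) ≈ 0.82°
|G| = 200 · 1000 / 7035.7 ≈ 28.426
Gain = 20 log₁₀(28.426) ≈ 29.07 dB
∠G = 0.57° − 85.11° = -84.54°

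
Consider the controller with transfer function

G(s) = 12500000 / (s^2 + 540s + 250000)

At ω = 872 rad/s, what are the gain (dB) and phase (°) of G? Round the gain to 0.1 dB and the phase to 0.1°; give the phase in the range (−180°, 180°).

25.1 dB, -137.3°

At s = jω = j872:
quadratic: (j872)² + 540·j872 + 250000 = -510384 + j470880 → |·| ≈ 6.9442e+05, ∠ ≈ 137.31°
|G| = 12500000 / 6.9442e+05 ≈ 18.001
Gain = 20 log₁₀(18.001) ≈ 25.11 dB
∠G = 0.00° − 137.31° = -137.31°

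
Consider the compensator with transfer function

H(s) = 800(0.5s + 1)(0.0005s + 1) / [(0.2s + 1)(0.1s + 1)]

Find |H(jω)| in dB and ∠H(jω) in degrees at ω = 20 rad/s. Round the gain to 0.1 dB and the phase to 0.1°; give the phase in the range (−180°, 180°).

58.8 dB, -54.5°

At ω = 20 rad/s:
zero (1 + j20·0.5) = 1 + j10 → |·| ≈ 10.05, ∠ ≈ 84.29°
zero (1 + j20·0.0005) = 1 + j0.01 → |·| ≈ 1, ∠ ≈ 0.57°
pole (1 + j20·0.2) = 1 + j4 → |·| ≈ 4.1231, ∠ ≈ 75.96°
pole (1 + j20·0.1) = 1 + j2 → |·| ≈ 2.2361, ∠ ≈ 63.43°
|H| = 800 · 10.05 · 1 / (4.1231 · 2.2361) ≈ 872.05
Gain = 20 log₁₀(872.05) ≈ 58.81 dB
∠H = (84.29° + 0.57°) − (75.96° + 63.43°) = -54.53°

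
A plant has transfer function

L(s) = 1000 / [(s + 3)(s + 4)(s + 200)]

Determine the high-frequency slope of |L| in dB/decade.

Each pole contributes −20 dB/decade at high frequency; each zero contributes +20 dB/decade.
Net: 0 zero(s) − 3 pole(s) → -60 dB/decade.

-60 dB/decade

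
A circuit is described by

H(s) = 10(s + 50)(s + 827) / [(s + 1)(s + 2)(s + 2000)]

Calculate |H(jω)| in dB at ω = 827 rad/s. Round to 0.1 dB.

At s = jω = j827:
zero (s+50): 50 + j827 → |·| = √(50²+827²) = √686429 ≈ 828.51, ∠ = arctan(827/50) ≈ 86.54°
zero (s+827): 827 + j827 → |·| = √(827²+827²) = √1367858 ≈ 1169.6, ∠ = arctan(827/827) ≈ 45.00°
pole (s+1): 1 + j827 → |·| = √(1²+827²) = √683930 ≈ 827, ∠ = arctan(827/1) ≈ 89.93°
pole (s+2): 2 + j827 → |·| = √(2²+827²) = √683933 ≈ 827, ∠ = arctan(827/2) ≈ 89.86°
pole (s+2000): 2000 + j827 → |·| = √(2000²+827²) = √4683929 ≈ 2164.2, ∠ = arctan(827/2000) ≈ 22.47°
|H| = 10 · 9.6903e+05 / 1.4802e+09 ≈ 0.0065466
Gain = 20 log₁₀(0.0065466) ≈ -43.68 dB

-43.7 dB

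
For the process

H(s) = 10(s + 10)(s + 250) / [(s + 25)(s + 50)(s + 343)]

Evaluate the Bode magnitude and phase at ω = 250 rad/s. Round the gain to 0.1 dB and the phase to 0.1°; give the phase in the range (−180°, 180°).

At s = jω = j250:
zero (s+10): 10 + j250 → |·| = √(10²+250²) = √62600 ≈ 250.2, ∠ = arctan(250/10) ≈ 87.71°
zero (s+250): 250 + j250 → |·| = √(250²+250²) = √125000 ≈ 353.55, ∠ = arctan(250/250) ≈ 45.00°
pole (s+25): 25 + j250 → |·| = √(25²+250²) = √63125 ≈ 251.25, ∠ = arctan(250/25) ≈ 84.29°
pole (s+50): 50 + j250 → |·| = √(50²+250²) = √65000 ≈ 254.95, ∠ = arctan(250/50) ≈ 78.69°
pole (s+343): 343 + j250 → |·| = √(343²+250²) = √180149 ≈ 424.44, ∠ = arctan(250/343) ≈ 36.09°
|H| = 10 · 88458 / 2.7188e+07 ≈ 0.032536
Gain = 20 log₁₀(0.032536) ≈ -29.75 dB
∠H = 132.71° − 199.07° = -66.36°

-29.8 dB, -66.4°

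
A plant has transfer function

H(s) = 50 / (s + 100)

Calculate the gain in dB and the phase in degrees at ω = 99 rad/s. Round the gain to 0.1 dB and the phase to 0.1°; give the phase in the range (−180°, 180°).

Substitute s = j99:
Numerator: 50 = 50 + j0
Denominator: (j99) + 100 = 100 + j99
|N| = √(50² + 0²) ≈ 50, ∠N ≈ 0.00°
|D| = √(100² + 99²) ≈ 140.72, ∠D ≈ 44.71°
|H| = 50 / 140.72 ≈ 0.35532
Gain = 20 log₁₀(0.35532) ≈ -8.99 dB
∠H = 0.00° − 44.71° = -44.71°

-9.0 dB, -44.7°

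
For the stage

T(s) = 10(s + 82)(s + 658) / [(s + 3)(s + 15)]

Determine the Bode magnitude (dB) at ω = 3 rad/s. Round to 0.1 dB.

78.4 dB

At s = jω = j3:
zero (s+82): 82 + j3 → |·| = √(82²+3²) = √6733 ≈ 82.055, ∠ = arctan(3/82) ≈ 2.10°
zero (s+658): 658 + j3 → |·| = √(658²+3²) = √432973 ≈ 658.01, ∠ = arctan(3/658) ≈ 0.26°
pole (s+3): 3 + j3 → |·| = √(3²+3²) = √18 ≈ 4.2426, ∠ = arctan(3/3) ≈ 45.00°
pole (s+15): 15 + j3 → |·| = √(15²+3²) = √234 ≈ 15.297, ∠ = arctan(3/15) ≈ 11.31°
|T| = 10 · 53993 / 64.899 ≈ 8319.5
Gain = 20 log₁₀(8319.5) ≈ 78.40 dB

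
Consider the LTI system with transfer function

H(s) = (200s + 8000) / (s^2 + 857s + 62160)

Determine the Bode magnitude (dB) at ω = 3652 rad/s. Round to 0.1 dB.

-25.4 dB

Substitute s = j3652:
Numerator: 200(j3652) + 8000 = 8000 + j730400
Denominator: (j3652)^2 + 857(j3652) + 62160 = -13274944 + j3129764
|N| = √(8000² + 730400²) ≈ 7.3044e+05, ∠N ≈ 89.37°
|D| = √(13274944² + 3129764²) ≈ 1.3639e+07, ∠D ≈ 166.73°
|H| = 7.3044e+05 / 1.3639e+07 ≈ 0.053555
Gain = 20 log₁₀(0.053555) ≈ -25.42 dB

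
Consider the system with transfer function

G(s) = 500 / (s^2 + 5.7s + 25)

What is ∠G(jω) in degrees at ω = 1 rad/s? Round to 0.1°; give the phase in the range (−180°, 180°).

-13.4°

At s = jω = j1:
quadratic: (j1)² + 5.7·j1 + 25 = 24 + j5.7 → |·| ≈ 24.668, ∠ ≈ 13.36°
∠G = 0.00° − 13.36° = -13.36°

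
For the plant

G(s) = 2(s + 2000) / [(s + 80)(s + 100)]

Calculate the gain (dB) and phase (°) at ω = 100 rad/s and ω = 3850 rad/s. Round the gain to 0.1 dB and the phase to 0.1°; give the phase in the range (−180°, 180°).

ω = 100: -13.1 dB, -93.5°; ω = 3850: -64.7 dB, -114.8°

At s = jω = j100:
zero (s+2000): 2000 + j100 → |·| = √(2000²+100²) = √4010000 ≈ 2002.5, ∠ = arctan(100/2000) ≈ 2.86°
pole (s+80): 80 + j100 → |·| = √(80²+100²) = √16400 ≈ 128.06, ∠ = arctan(100/80) ≈ 51.34°
pole (s+100): 100 + j100 → |·| = √(100²+100²) = √20000 ≈ 141.42, ∠ = arctan(100/100) ≈ 45.00°
|G| = 2 · 2002.5 / 18110 ≈ 0.22115
Gain = 20 log₁₀(0.22115) ≈ -13.11 dB
∠G = 2.86° − 96.34° = -93.48°

At s = jω = j3850:
zero (s+2000): 2000 + j3850 → |·| = √(2000²+3850²) = √18822500 ≈ 4338.5, ∠ = arctan(3850/2000) ≈ 62.55°
pole (s+80): 80 + j3850 → |·| = √(80²+3850²) = √14828900 ≈ 3850.8, ∠ = arctan(3850/80) ≈ 88.81°
pole (s+100): 100 + j3850 → |·| = √(100²+3850²) = √14832500 ≈ 3851.3, ∠ = arctan(3850/100) ≈ 88.51°
|G| = 2 · 4338.5 / 1.4831e+07 ≈ 0.00058506
Gain = 20 log₁₀(0.00058506) ≈ -64.66 dB
∠G = 62.55° − 177.32° = -114.77°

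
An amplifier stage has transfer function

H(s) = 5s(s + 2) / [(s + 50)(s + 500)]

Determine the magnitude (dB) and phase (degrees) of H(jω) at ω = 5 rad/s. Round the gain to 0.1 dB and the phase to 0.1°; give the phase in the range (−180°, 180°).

-45.4 dB, 151.9°

At s = jω = j5:
zero (s+2): 2 + j5 → |·| = √(2²+5²) = √29 ≈ 5.3852, ∠ = arctan(5/2) ≈ 68.20°
zero at origin: s = j5 → |·| = 5, ∠ = 90.00°
pole (s+50): 50 + j5 → |·| = √(50²+5²) = √2525 ≈ 50.249, ∠ = arctan(5/50) ≈ 5.71°
pole (s+500): 500 + j5 → |·| = √(500²+5²) = √250025 ≈ 500.02, ∠ = arctan(5/500) ≈ 0.57°
|H| = 5 · 26.926 / 25126 ≈ 0.0053582
Gain = 20 log₁₀(0.0053582) ≈ -45.42 dB
∠H = 158.20° − 6.28° = 151.92°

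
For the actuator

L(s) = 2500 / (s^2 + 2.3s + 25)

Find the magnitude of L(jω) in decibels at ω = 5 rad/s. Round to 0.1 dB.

46.7 dB

At s = jω = j5:
quadratic: (j5)² + 2.3·j5 + 25 = 0 + j11.5 → |·| ≈ 11.5, ∠ ≈ 90.00°
|L| = 2500 / 11.5 ≈ 217.39
Gain = 20 log₁₀(217.39) ≈ 46.74 dB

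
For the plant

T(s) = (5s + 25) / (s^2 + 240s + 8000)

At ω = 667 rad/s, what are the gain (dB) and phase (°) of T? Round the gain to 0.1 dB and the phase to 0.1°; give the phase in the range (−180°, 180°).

Substitute s = j667:
Numerator: 5(j667) + 25 = 25 + j3335
Denominator: (j667)^2 + 240(j667) + 8000 = -436889 + j160080
|N| = √(25² + 3335²) ≈ 3335.1, ∠N ≈ 89.57°
|D| = √(436889² + 160080²) ≈ 4.6529e+05, ∠D ≈ 159.88°
|T| = 3335.1 / 4.6529e+05 ≈ 0.0071678
Gain = 20 log₁₀(0.0071678) ≈ -42.89 dB
∠T = 89.57° − 159.88° = -70.31°

-42.9 dB, -70.3°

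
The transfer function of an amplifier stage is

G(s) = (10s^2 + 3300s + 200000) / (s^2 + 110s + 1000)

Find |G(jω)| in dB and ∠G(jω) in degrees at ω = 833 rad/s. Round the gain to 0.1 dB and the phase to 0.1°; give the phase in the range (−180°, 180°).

Substitute s = j833:
Numerator: 10(j833)^2 + 3300(j833) + 200000 = -6738890 + j2748900
Denominator: (j833)^2 + 110(j833) + 1000 = -692889 + j91630
|N| = √(6738890² + 2748900²) ≈ 7.278e+06, ∠N ≈ 157.81°
|D| = √(692889² + 91630²) ≈ 6.9892e+05, ∠D ≈ 172.47°
|G| = 7.278e+06 / 6.9892e+05 ≈ 10.413
Gain = 20 log₁₀(10.413) ≈ 20.35 dB
∠G = 157.81° − 172.47° = -14.66°

20.4 dB, -14.7°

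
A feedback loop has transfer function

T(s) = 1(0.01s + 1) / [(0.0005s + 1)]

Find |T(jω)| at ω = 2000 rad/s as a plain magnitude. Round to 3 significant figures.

At ω = 2000 rad/s:
zero (1 + j2000·0.01) = 1 + j20 → |·| ≈ 20.025, ∠ ≈ 87.14°
pole (1 + j2000·0.0005) = 1 + j1 → |·| ≈ 1.4142, ∠ ≈ 45.00°
|T| = 1 · 20.025 / (1.4142) ≈ 14.16

14.2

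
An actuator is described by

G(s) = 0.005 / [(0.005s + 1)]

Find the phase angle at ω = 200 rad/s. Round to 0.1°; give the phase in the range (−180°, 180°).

-45.0°

At ω = 200 rad/s:
pole (1 + j200·0.005) = 1 + j1 → |·| ≈ 1.4142, ∠ ≈ 45.00°
∠G = (0°) − (45.00°) = -45.00°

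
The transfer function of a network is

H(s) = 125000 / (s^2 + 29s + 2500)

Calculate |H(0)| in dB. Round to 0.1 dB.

H(0) = 125000 / 2500 = 50
20 log₁₀(50) ≈ 33.98 dB

34.0 dB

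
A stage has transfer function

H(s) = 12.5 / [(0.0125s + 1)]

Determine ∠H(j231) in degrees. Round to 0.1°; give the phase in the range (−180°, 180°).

-70.9°

At ω = 231 rad/s:
pole (1 + j231·0.0125) = 1 + j2.8875 → |·| ≈ 3.0558, ∠ ≈ 70.90°
∠H = (0°) − (70.90°) = -70.90°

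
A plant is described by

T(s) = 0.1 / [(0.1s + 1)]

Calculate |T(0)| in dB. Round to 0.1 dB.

-20.0 dB

T(0) = 0.1 · 1 / 1 = 0.1
20 log₁₀(0.1) ≈ -20.00 dB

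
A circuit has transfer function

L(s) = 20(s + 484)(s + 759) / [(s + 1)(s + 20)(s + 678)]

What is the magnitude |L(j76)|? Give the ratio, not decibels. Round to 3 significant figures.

1.83

At s = jω = j76:
zero (s+484): 484 + j76 → |·| = √(484²+76²) = √240032 ≈ 489.93, ∠ = arctan(76/484) ≈ 8.92°
zero (s+759): 759 + j76 → |·| = √(759²+76²) = √581857 ≈ 762.8, ∠ = arctan(76/759) ≈ 5.72°
pole (s+1): 1 + j76 → |·| = √(1²+76²) = √5777 ≈ 76.007, ∠ = arctan(76/1) ≈ 89.25°
pole (s+20): 20 + j76 → |·| = √(20²+76²) = √6176 ≈ 78.588, ∠ = arctan(76/20) ≈ 75.26°
pole (s+678): 678 + j76 → |·| = √(678²+76²) = √465460 ≈ 682.25, ∠ = arctan(76/678) ≈ 6.40°
|L| = 20 · 3.7372e+05 / 4.0752e+06 ≈ 1.8341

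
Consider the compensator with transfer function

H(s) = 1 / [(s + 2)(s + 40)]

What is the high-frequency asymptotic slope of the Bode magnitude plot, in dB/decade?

Each pole contributes −20 dB/decade at high frequency; each zero contributes +20 dB/decade.
Net: 0 zero(s) − 2 pole(s) → -40 dB/decade.

-40 dB/decade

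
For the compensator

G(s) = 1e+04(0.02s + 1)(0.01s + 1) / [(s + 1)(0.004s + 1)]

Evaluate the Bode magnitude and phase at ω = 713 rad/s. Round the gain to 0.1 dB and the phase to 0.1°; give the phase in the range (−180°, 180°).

53.6 dB, 7.4°

At ω = 713 rad/s:
zero (1 + j713·0.02) = 1 + j14.26 → |·| ≈ 14.295, ∠ ≈ 85.99°
zero (1 + j713·0.01) = 1 + j7.13 → |·| ≈ 7.1998, ∠ ≈ 82.02°
pole (1 + j713·1) = 1 + j713 → |·| ≈ 713, ∠ ≈ 89.92°
pole (1 + j713·0.004) = 1 + j2.852 → |·| ≈ 3.0222, ∠ ≈ 70.68°
|G| = 1e+04 · 14.295 · 7.1998 / (713 · 3.0222) ≈ 477.63
Gain = 20 log₁₀(477.63) ≈ 53.58 dB
∠G = (85.99° + 82.02°) − (89.92° + 70.68°) = 7.41°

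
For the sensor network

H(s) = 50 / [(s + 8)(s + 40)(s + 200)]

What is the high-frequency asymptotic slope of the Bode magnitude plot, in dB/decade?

-60 dB/decade

Each pole contributes −20 dB/decade at high frequency; each zero contributes +20 dB/decade.
Net: 0 zero(s) − 3 pole(s) → -60 dB/decade.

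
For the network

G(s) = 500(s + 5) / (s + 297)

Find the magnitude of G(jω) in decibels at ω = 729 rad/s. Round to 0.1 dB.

At s = jω = j729:
zero (s+5): 5 + j729 → |·| = √(5²+729²) = √531466 ≈ 729.02, ∠ = arctan(729/5) ≈ 89.61°
pole (s+297): 297 + j729 → |·| = √(297²+729²) = √619650 ≈ 787.18, ∠ = arctan(729/297) ≈ 67.83°
|G| = 500 · 729.02 / 787.18 ≈ 463.06
Gain = 20 log₁₀(463.06) ≈ 53.31 dB

53.3 dB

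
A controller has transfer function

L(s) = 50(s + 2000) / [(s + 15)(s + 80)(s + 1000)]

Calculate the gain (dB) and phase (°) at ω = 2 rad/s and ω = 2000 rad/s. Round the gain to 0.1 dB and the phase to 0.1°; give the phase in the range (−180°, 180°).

ω = 2: -21.7 dB, -9.1°; ω = 2000: -96.0 dB, 164.3°

At s = jω = j2:
zero (s+2000): 2000 + j2 → |·| = √(2000²+2²) = √4000004 ≈ 2000, ∠ = arctan(2/2000) ≈ 0.06°
pole (s+15): 15 + j2 → |·| = √(15²+2²) = √229 ≈ 15.133, ∠ = arctan(2/15) ≈ 7.59°
pole (s+80): 80 + j2 → |·| = √(80²+2²) = √6404 ≈ 80.025, ∠ = arctan(2/80) ≈ 1.43°
pole (s+1000): 1000 + j2 → |·| = √(1000²+2²) = √1000004 ≈ 1000, ∠ = arctan(2/1000) ≈ 0.11°
|L| = 50 · 2000 / 1.211e+06 ≈ 0.082576
Gain = 20 log₁₀(0.082576) ≈ -21.66 dB
∠L = 0.06° − 9.13° = -9.07°

At s = jω = j2000:
zero (s+2000): 2000 + j2000 → |·| = √(2000²+2000²) = √8000000 ≈ 2828.4, ∠ = arctan(2000/2000) ≈ 45.00°
pole (s+15): 15 + j2000 → |·| = √(15²+2000²) = √4000225 ≈ 2000.1, ∠ = arctan(2000/15) ≈ 89.57°
pole (s+80): 80 + j2000 → |·| = √(80²+2000²) = √4006400 ≈ 2001.6, ∠ = arctan(2000/80) ≈ 87.71°
pole (s+1000): 1000 + j2000 → |·| = √(1000²+2000²) = √5000000 ≈ 2236.1, ∠ = arctan(2000/1000) ≈ 63.43°
|L| = 50 · 2828.4 / 8.952e+09 ≈ 1.5798e-05
Gain = 20 log₁₀(1.5798e-05) ≈ -96.03 dB
∠L = 45.00° − 240.71° = -195.71° ≡ 164.29° (principal value)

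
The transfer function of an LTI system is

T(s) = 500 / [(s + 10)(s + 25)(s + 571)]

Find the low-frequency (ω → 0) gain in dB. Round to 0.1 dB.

T(0) = 500 / (10·25·571) ≈ 0.0035026
20 log₁₀(0.0035026) ≈ -49.11 dB

-49.1 dB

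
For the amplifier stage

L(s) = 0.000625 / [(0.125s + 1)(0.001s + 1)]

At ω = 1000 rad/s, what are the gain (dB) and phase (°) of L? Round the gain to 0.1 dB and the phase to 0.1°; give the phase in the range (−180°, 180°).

-109.0 dB, -134.5°

At ω = 1000 rad/s:
pole (1 + j1000·0.125) = 1 + j125 → |·| ≈ 125, ∠ ≈ 89.54°
pole (1 + j1000·0.001) = 1 + j1 → |·| ≈ 1.4142, ∠ ≈ 45.00°
|L| = 0.000625 · 1 / (125 · 1.4142) ≈ 3.5356e-06
Gain = 20 log₁₀(3.5356e-06) ≈ -109.03 dB
∠L = (0°) − (89.54° + 45.00°) = -134.54°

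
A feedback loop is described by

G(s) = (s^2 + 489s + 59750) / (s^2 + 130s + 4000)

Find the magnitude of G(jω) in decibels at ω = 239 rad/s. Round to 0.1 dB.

5.6 dB

Substitute s = j239:
Numerator: (j239)^2 + 489(j239) + 59750 = 2629 + j116871
Denominator: (j239)^2 + 130(j239) + 4000 = -53121 + j31070
|N| = √(2629² + 116871²) ≈ 1.169e+05, ∠N ≈ 88.71°
|D| = √(53121² + 31070²) ≈ 61540, ∠D ≈ 149.68°
|G| = 1.169e+05 / 61540 ≈ 1.8996
Gain = 20 log₁₀(1.8996) ≈ 5.57 dB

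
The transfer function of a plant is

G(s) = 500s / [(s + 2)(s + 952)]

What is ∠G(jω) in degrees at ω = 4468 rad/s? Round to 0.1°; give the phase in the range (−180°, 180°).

At s = jω = j4468:
zero at origin: s = j4468 → |·| = 4468, ∠ = 90.00°
pole (s+2): 2 + j4468 → |·| = √(2²+4468²) = √19963028 ≈ 4468, ∠ = arctan(4468/2) ≈ 89.97°
pole (s+952): 952 + j4468 → |·| = √(952²+4468²) = √20869328 ≈ 4568.3, ∠ = arctan(4468/952) ≈ 77.97°
∠G = 90.00° − 167.94° = -77.94°

-77.9°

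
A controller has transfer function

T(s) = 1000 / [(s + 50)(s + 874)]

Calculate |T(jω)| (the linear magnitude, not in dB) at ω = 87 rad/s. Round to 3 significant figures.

At s = jω = j87:
pole (s+50): 50 + j87 → |·| = √(50²+87²) = √10069 ≈ 100.34, ∠ = arctan(87/50) ≈ 60.11°
pole (s+874): 874 + j87 → |·| = √(874²+87²) = √771445 ≈ 878.32, ∠ = arctan(87/874) ≈ 5.68°
|T| = 1000 / 88131 ≈ 0.011347

0.0113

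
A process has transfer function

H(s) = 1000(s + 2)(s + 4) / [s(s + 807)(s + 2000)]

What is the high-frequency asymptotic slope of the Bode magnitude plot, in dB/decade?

Each pole contributes −20 dB/decade at high frequency; each zero contributes +20 dB/decade.
Net: 2 zero(s) − 3 pole(s) → -20 dB/decade.

-20 dB/decade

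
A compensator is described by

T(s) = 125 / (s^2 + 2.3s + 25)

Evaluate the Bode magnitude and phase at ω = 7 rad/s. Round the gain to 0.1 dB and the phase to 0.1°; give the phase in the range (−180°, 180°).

At s = jω = j7:
quadratic: (j7)² + 2.3·j7 + 25 = -24 + j16.1 → |·| ≈ 28.9, ∠ ≈ 146.14°
|T| = 125 / 28.9 ≈ 4.3253
Gain = 20 log₁₀(4.3253) ≈ 12.72 dB
∠T = 0.00° − 146.14° = -146.14°

12.7 dB, -146.1°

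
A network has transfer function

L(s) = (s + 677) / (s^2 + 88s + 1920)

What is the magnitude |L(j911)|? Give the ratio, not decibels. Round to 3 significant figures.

Substitute s = j911:
Numerator: (j911) + 677 = 677 + j911
Denominator: (j911)^2 + 88(j911) + 1920 = -828001 + j80168
|N| = √(677² + 911²) ≈ 1135, ∠N ≈ 53.38°
|D| = √(828001² + 80168²) ≈ 8.3187e+05, ∠D ≈ 174.47°
|L| = 1135 / 8.3187e+05 ≈ 0.0013644

0.00136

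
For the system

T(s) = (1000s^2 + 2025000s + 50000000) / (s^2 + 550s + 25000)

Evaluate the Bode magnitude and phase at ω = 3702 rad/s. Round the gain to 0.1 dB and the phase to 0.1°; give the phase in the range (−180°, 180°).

61.0 dB, -20.3°

Substitute s = j3702:
Numerator: 1000(j3702)^2 + 2025000(j3702) + 50000000 = -13654804000 + j7496550000
Denominator: (j3702)^2 + 550(j3702) + 25000 = -13679804 + j2036100
|N| = √(13654804000² + 7496550000²) ≈ 1.5577e+10, ∠N ≈ 151.23°
|D| = √(13679804² + 2036100²) ≈ 1.3831e+07, ∠D ≈ 171.53°
|T| = 1.5577e+10 / 1.3831e+07 ≈ 1126.2
Gain = 20 log₁₀(1126.2) ≈ 61.03 dB
∠T = 151.23° − 171.53° = -20.30°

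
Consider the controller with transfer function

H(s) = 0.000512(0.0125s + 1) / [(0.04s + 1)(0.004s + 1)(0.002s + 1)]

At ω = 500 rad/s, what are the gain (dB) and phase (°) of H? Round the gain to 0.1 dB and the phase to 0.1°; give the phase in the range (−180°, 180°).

At ω = 500 rad/s:
zero (1 + j500·0.0125) = 1 + j6.25 → |·| ≈ 6.3295, ∠ ≈ 80.91°
pole (1 + j500·0.04) = 1 + j20 → |·| ≈ 20.025, ∠ ≈ 87.14°
pole (1 + j500·0.004) = 1 + j2 → |·| ≈ 2.2361, ∠ ≈ 63.43°
pole (1 + j500·0.002) = 1 + j1 → |·| ≈ 1.4142, ∠ ≈ 45.00°
|H| = 0.000512 · 6.3295 / (20.025 · 2.2361 · 1.4142) ≈ 5.1176e-05
Gain = 20 log₁₀(5.1176e-05) ≈ -85.82 dB
∠H = (80.91°) − (87.14° + 63.43° + 45.00°) = -114.66°

-85.8 dB, -114.7°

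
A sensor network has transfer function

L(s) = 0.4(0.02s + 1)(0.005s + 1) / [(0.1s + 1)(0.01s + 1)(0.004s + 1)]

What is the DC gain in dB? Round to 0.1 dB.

L(0) = 0.4 · 1 / 1 = 0.4
20 log₁₀(0.4) ≈ -7.96 dB

-8.0 dB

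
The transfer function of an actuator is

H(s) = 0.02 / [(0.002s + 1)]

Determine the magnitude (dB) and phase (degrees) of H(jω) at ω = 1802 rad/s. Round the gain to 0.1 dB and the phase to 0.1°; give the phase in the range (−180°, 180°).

At ω = 1802 rad/s:
pole (1 + j1802·0.002) = 1 + j3.604 → |·| ≈ 3.7402, ∠ ≈ 74.49°
|H| = 0.02 · 1 / (3.7402) ≈ 0.0053473
Gain = 20 log₁₀(0.0053473) ≈ -45.44 dB
∠H = (0°) − (74.49°) = -74.49°

-45.4 dB, -74.5°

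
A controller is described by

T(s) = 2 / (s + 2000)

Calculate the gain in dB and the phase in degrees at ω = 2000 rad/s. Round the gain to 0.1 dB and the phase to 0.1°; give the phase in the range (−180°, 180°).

At s = jω = j2000:
pole (s+2000): 2000 + j2000 → |·| = √(2000²+2000²) = √8000000 ≈ 2828.4, ∠ = arctan(2000/2000) ≈ 45.00°
|T| = 2 / 2828.4 ≈ 0.00070711
Gain = 20 log₁₀(0.00070711) ≈ -63.01 dB
∠T = 0.00° − 45.00° = -45.00°

-63.0 dB, -45.0°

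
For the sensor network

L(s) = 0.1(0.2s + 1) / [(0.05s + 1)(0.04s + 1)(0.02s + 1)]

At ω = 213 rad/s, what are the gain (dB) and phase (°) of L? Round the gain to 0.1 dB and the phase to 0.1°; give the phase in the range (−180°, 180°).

At ω = 213 rad/s:
zero (1 + j213·0.2) = 1 + j42.6 → |·| ≈ 42.612, ∠ ≈ 88.66°
pole (1 + j213·0.05) = 1 + j10.65 → |·| ≈ 10.697, ∠ ≈ 84.64°
pole (1 + j213·0.04) = 1 + j8.52 → |·| ≈ 8.5785, ∠ ≈ 83.31°
pole (1 + j213·0.02) = 1 + j4.26 → |·| ≈ 4.3758, ∠ ≈ 76.79°
|L| = 0.1 · 42.612 / (10.697 · 8.5785 · 4.3758) ≈ 0.010612
Gain = 20 log₁₀(0.010612) ≈ -39.48 dB
∠L = (88.66°) − (84.64° + 83.31° + 76.79°) = -156.08°

-39.5 dB, -156.1°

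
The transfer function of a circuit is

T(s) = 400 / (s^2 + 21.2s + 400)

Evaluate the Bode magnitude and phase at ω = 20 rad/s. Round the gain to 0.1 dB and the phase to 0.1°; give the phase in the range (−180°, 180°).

-0.5 dB, -90.0°

At s = jω = j20:
quadratic: (j20)² + 21.2·j20 + 400 = 0 + j424 → |·| ≈ 424, ∠ ≈ 90.00°
|T| = 400 / 424 ≈ 0.9434
Gain = 20 log₁₀(0.9434) ≈ -0.51 dB
∠T = 0.00° − 90.00° = -90.00°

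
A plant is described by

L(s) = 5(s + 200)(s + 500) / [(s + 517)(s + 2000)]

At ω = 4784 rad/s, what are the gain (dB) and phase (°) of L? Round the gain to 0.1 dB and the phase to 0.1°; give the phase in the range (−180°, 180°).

At s = jω = j4784:
zero (s+200): 200 + j4784 → |·| = √(200²+4784²) = √22926656 ≈ 4788.2, ∠ = arctan(4784/200) ≈ 87.61°
zero (s+500): 500 + j4784 → |·| = √(500²+4784²) = √23136656 ≈ 4810.1, ∠ = arctan(4784/500) ≈ 84.03°
pole (s+517): 517 + j4784 → |·| = √(517²+4784²) = √23153945 ≈ 4811.9, ∠ = arctan(4784/517) ≈ 83.83°
pole (s+2000): 2000 + j4784 → |·| = √(2000²+4784²) = √26886656 ≈ 5185.2, ∠ = arctan(4784/2000) ≈ 67.31°
|L| = 5 · 2.3032e+07 / 2.4951e+07 ≈ 4.6154
Gain = 20 log₁₀(4.6154) ≈ 13.28 dB
∠L = 171.64° − 151.14° = 20.50°

13.3 dB, 20.5°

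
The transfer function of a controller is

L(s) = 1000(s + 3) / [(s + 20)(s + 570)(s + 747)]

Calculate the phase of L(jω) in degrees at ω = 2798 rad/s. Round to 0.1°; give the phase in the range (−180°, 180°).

-153.2°

At s = jω = j2798:
zero (s+3): 3 + j2798 → |·| = √(3²+2798²) = √7828813 ≈ 2798, ∠ = arctan(2798/3) ≈ 89.94°
pole (s+20): 20 + j2798 → |·| = √(20²+2798²) = √7829204 ≈ 2798.1, ∠ = arctan(2798/20) ≈ 89.59°
pole (s+570): 570 + j2798 → |·| = √(570²+2798²) = √8153704 ≈ 2855.5, ∠ = arctan(2798/570) ≈ 78.49°
pole (s+747): 747 + j2798 → |·| = √(747²+2798²) = √8386813 ≈ 2896, ∠ = arctan(2798/747) ≈ 75.05°
∠L = 89.94° − 243.13° = -153.19°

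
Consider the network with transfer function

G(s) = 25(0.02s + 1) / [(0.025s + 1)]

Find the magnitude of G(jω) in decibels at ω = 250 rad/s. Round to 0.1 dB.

26.1 dB

At ω = 250 rad/s:
zero (1 + j250·0.02) = 1 + j5 → |·| ≈ 5.099, ∠ ≈ 78.69°
pole (1 + j250·0.025) = 1 + j6.25 → |·| ≈ 6.3295, ∠ ≈ 80.91°
|G| = 25 · 5.099 / (6.3295) ≈ 20.14
Gain = 20 log₁₀(20.14) ≈ 26.08 dB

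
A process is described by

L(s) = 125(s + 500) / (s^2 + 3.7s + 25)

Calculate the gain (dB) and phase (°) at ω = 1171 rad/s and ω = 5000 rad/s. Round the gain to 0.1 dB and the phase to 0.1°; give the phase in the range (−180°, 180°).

ω = 1171: -18.7 dB, -112.9°; ω = 5000: -32.0 dB, -95.7°

At s = jω = j1171:
zero (s+500): 500 + j1171 → |·| = √(500²+1171²) = √1621241 ≈ 1273.3, ∠ = arctan(1171/500) ≈ 66.88°
quadratic: (j1171)² + 3.7·j1171 + 25 = -1371216 + j4332.7 → |·| ≈ 1.3712e+06, ∠ ≈ 179.82°
|L| = 125 · 1273.3 / 1.3712e+06 ≈ 0.11608
Gain = 20 log₁₀(0.11608) ≈ -18.70 dB
∠L = 66.88° − 179.82° = -112.94°

At s = jω = j5000:
zero (s+500): 500 + j5000 → |·| = √(500²+5000²) = √25250000 ≈ 5024.9, ∠ = arctan(5000/500) ≈ 84.29°
quadratic: (j5000)² + 3.7·j5000 + 25 = -24999975 + j18500 → |·| ≈ 2.5e+07, ∠ ≈ 179.96°
|L| = 125 · 5024.9 / 2.5e+07 ≈ 0.025125
Gain = 20 log₁₀(0.025125) ≈ -32.00 dB
∠L = 84.29° − 179.96° = -95.67°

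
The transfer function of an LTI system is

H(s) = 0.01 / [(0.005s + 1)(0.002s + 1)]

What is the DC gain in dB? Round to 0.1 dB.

-40.0 dB

H(0) = 0.01 · 1 / 1 = 0.01
20 log₁₀(0.01) ≈ -40.00 dB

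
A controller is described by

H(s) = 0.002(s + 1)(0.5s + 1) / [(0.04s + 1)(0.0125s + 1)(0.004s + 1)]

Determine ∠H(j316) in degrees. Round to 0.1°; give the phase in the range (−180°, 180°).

At ω = 316 rad/s:
zero (1 + j316·1) = 1 + j316 → |·| ≈ 316, ∠ ≈ 89.82°
zero (1 + j316·0.5) = 1 + j158 → |·| ≈ 158, ∠ ≈ 89.64°
pole (1 + j316·0.04) = 1 + j12.64 → |·| ≈ 12.679, ∠ ≈ 85.48°
pole (1 + j316·0.0125) = 1 + j3.95 → |·| ≈ 4.0746, ∠ ≈ 75.79°
pole (1 + j316·0.004) = 1 + j1.264 → |·| ≈ 1.6117, ∠ ≈ 51.65°
∠H = (89.82° + 89.64°) − (85.48° + 75.79° + 51.65°) = -33.46°

-33.5°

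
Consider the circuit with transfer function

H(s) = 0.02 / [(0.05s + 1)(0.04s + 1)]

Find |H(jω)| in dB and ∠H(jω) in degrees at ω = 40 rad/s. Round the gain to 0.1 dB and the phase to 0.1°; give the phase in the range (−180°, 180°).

At ω = 40 rad/s:
pole (1 + j40·0.05) = 1 + j2 → |·| ≈ 2.2361, ∠ ≈ 63.43°
pole (1 + j40·0.04) = 1 + j1.6 → |·| ≈ 1.8868, ∠ ≈ 57.99°
|H| = 0.02 · 1 / (2.2361 · 1.8868) ≈ 0.0047404
Gain = 20 log₁₀(0.0047404) ≈ -46.48 dB
∠H = (0°) − (63.43° + 57.99°) = -121.42°

-46.5 dB, -121.4°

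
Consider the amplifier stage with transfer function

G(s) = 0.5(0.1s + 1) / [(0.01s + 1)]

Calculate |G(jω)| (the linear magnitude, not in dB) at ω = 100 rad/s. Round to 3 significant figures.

At ω = 100 rad/s:
zero (1 + j100·0.1) = 1 + j10 → |·| ≈ 10.05, ∠ ≈ 84.29°
pole (1 + j100·0.01) = 1 + j1 → |·| ≈ 1.4142, ∠ ≈ 45.00°
|G| = 0.5 · 10.05 / (1.4142) ≈ 3.5532

3.55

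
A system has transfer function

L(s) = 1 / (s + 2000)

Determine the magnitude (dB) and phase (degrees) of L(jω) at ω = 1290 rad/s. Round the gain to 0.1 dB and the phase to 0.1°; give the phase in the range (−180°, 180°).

Substitute s = j1290:
Numerator: 1 = 1 + j0
Denominator: (j1290) + 2000 = 2000 + j1290
|N| = √(1² + 0²) ≈ 1, ∠N ≈ 0.00°
|D| = √(2000² + 1290²) ≈ 2379.9, ∠D ≈ 32.82°
|L| = 1 / 2379.9 ≈ 0.00042019
Gain = 20 log₁₀(0.00042019) ≈ -67.53 dB
∠L = 0.00° − 32.82° = -32.82°

-67.5 dB, -32.8°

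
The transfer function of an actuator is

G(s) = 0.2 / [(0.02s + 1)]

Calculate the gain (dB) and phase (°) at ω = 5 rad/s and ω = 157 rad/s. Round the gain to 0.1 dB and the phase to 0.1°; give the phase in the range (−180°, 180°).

ω = 5: -14.0 dB, -5.7°; ω = 157: -24.3 dB, -72.3°

At ω = 5 rad/s:
pole (1 + j5·0.02) = 1 + j0.1 → |·| ≈ 1.005, ∠ ≈ 5.71°
|G| = 0.2 · 1 / (1.005) ≈ 0.199
Gain = 20 log₁₀(0.199) ≈ -14.02 dB
∠G = (0°) − (5.71°) = -5.71°

At ω = 157 rad/s:
pole (1 + j157·0.02) = 1 + j3.14 → |·| ≈ 3.2954, ∠ ≈ 72.33°
|G| = 0.2 · 1 / (3.2954) ≈ 0.060691
Gain = 20 log₁₀(0.060691) ≈ -24.34 dB
∠G = (0°) − (72.33°) = -72.33°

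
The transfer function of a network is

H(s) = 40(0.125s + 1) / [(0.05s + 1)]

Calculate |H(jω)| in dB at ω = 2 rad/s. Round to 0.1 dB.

32.3 dB

At ω = 2 rad/s:
zero (1 + j2·0.125) = 1 + j0.25 → |·| ≈ 1.0308, ∠ ≈ 14.04°
pole (1 + j2·0.05) = 1 + j0.1 → |·| ≈ 1.005, ∠ ≈ 5.71°
|H| = 40 · 1.0308 / (1.005) ≈ 41.027
Gain = 20 log₁₀(41.027) ≈ 32.26 dB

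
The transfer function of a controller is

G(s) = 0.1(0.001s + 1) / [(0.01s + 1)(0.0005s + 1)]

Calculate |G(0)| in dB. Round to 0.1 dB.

G(0) = 0.1 · 1 / 1 = 0.1
20 log₁₀(0.1) ≈ -20.00 dB

-20.0 dB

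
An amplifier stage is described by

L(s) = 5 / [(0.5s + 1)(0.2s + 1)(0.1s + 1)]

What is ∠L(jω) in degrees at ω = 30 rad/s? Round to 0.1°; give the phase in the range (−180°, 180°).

At ω = 30 rad/s:
pole (1 + j30·0.5) = 1 + j15 → |·| ≈ 15.033, ∠ ≈ 86.19°
pole (1 + j30·0.2) = 1 + j6 → |·| ≈ 6.0828, ∠ ≈ 80.54°
pole (1 + j30·0.1) = 1 + j3 → |·| ≈ 3.1623, ∠ ≈ 71.57°
∠L = (0°) − (86.19° + 80.54° + 71.57°) = -238.30° ≡ 121.70° (principal value)

121.7°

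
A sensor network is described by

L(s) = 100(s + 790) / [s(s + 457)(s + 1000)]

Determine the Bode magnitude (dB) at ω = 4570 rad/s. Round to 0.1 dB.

-106.5 dB

At s = jω = j4570:
zero (s+790): 790 + j4570 → |·| = √(790²+4570²) = √21509000 ≈ 4637.8, ∠ = arctan(4570/790) ≈ 80.19°
pole (s+457): 457 + j4570 → |·| = √(457²+4570²) = √21093749 ≈ 4592.8, ∠ = arctan(4570/457) ≈ 84.29°
pole (s+1000): 1000 + j4570 → |·| = √(1000²+4570²) = √21884900 ≈ 4678.1, ∠ = arctan(4570/1000) ≈ 77.66°
pole at origin: |s| = 4570, ∠ = 90.00° (in denominator)
|L| = 100 · 4637.8 / 9.8189e+10 ≈ 4.7233e-06
Gain = 20 log₁₀(4.7233e-06) ≈ -106.52 dB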